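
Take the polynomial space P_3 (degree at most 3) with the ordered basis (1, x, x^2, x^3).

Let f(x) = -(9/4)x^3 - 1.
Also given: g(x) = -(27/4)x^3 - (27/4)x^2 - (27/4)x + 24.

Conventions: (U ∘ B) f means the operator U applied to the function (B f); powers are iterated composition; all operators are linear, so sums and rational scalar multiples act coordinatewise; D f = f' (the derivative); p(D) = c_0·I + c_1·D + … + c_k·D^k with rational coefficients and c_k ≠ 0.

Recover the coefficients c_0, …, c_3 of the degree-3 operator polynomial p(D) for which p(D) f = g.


D^0 f = -(9/4)x^3 - 1
D^1 f = -(27/4)x^2
D^2 f = -(27/2)x
D^3 f = -27/2
matching coefficients of g against c_0 f + c_1 Df + … from the top degree down determines the c_i
solution: c_0 = 3, c_1 = 1, c_2 = 1/2, c_3 = -2

p(D) = 3·I + D + (1/2)·D^2 − 2·D^3, i.e. c_0 = 3, c_1 = 1, c_2 = 1/2, c_3 = -2


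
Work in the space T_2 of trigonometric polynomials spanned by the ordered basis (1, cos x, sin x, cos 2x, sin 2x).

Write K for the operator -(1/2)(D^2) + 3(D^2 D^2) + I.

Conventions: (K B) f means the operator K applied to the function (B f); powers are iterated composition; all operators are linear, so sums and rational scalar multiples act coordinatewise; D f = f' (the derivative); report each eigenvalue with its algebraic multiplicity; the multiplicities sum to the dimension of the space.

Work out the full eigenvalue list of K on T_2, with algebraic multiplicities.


image of 1: 1
image of cos x: (9/2)cos x
image of sin x: (9/2)sin x
image of cos 2x: 51cos 2x
image of sin 2x: 51sin 2x
the matrix is diagonal; its diagonal is (1, 9/2, 9/2, 51, 51)
for a triangular matrix the eigenvalues are the diagonal entries, with algebraic multiplicity their repetition count

λ = 1 (multiplicity 1), λ = 9/2 (multiplicity 2), λ = 51 (multiplicity 2)


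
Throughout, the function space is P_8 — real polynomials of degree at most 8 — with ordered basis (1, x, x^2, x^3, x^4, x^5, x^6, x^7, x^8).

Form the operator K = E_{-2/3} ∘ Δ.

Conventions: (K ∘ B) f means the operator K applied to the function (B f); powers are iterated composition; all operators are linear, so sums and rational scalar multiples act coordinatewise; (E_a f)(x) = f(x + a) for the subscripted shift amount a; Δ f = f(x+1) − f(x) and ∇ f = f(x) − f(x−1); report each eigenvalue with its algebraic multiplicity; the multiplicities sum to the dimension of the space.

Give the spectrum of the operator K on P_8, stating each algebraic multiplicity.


image of 1: 0
image of x: 1
image of x^2: 2x - 1/3
image of x^3: 3x^2 - x + 1/3
image of x^4: 4x^3 - 2x^2 + (4/3)x - 5/27
image of x^5: 5x^4 - (10/3)x^3 + (10/3)x^2 - (25/27)x + 11/81
image of x^6: 6x^5 - 5x^4 + (20/3)x^3 - (25/9)x^2 + (22/27)x - 7/81
image of x^7: 7x^6 - 7x^5 + (35/3)x^4 - (175/27)x^3 + (77/27)x^2 - (49/81)x + 43/729
image of x^8: 8x^7 - (28/3)x^6 + (56/3)x^5 - (350/27)x^4 + (616/81)x^3 - (196/81)x^2 + (344/729)x - 85/2187
the matrix is upper triangular; its diagonal is (0, 0, 0, 0, 0, 0, 0, 0, 0)
for a triangular matrix the eigenvalues are the diagonal entries, with algebraic multiplicity their repetition count

λ = 0 (multiplicity 9)


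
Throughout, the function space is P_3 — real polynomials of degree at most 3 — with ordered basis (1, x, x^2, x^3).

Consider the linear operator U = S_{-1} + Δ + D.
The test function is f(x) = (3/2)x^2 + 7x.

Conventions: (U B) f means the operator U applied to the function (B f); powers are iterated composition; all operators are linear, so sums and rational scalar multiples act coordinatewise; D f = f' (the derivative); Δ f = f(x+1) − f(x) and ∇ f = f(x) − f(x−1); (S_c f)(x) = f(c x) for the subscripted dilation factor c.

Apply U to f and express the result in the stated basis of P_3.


S_{-1} f = (3/2)x^2 - 7x
Δ f = 3x + 17/2
D f = 3x + 7
(S_{-1} + Δ + D) f = (3/2)x^2 - x + 31/2

the result is g(x) = (3/2)x^2 - x + 31/2


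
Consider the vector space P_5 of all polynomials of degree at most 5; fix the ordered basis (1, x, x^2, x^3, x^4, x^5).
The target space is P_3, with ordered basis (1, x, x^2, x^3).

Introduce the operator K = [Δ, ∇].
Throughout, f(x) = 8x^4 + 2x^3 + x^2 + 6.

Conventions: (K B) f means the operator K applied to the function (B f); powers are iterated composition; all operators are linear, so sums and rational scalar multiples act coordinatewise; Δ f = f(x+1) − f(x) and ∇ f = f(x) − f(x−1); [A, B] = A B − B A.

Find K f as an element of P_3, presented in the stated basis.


∇ f = 32x^3 - 42x^2 + 28x - 7
Δ ∇ f = 96x^2 + 12x + 18
Δ f = 32x^3 + 54x^2 + 40x + 11
∇ Δ f = 96x^2 + 12x + 18
[Δ, ∇] f = 0

the result is g(x) = 0


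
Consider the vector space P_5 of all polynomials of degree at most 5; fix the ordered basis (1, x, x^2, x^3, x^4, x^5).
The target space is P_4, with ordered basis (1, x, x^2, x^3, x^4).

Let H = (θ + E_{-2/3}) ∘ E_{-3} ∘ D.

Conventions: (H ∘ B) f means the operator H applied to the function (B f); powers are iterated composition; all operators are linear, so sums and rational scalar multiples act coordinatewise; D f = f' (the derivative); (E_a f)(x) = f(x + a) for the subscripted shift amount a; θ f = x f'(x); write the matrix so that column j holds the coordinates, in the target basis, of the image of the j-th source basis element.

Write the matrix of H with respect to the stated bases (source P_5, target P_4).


the matrix is [[0, 1, -22/3, 121/3, -5324/27, 73205/81]; [0, 0, 4, -40, 808/3, -41200/27]; [0, 0, 0, 9, -116, 2830/3]; [0, 0, 0, 0, 16, -760/3]; [0, 0, 0, 0, 0, 25]] (rows listed top to bottom)

image of 1: 0
image of x: 1
image of x^2: 4x - 22/3
image of x^3: 9x^2 - 40x + 121/3
image of x^4: 16x^3 - 116x^2 + (808/3)x - 5324/27
image of x^5: 25x^4 - (760/3)x^3 + (2830/3)x^2 - (41200/27)x + 73205/81
each image's coordinates form column j of the matrix


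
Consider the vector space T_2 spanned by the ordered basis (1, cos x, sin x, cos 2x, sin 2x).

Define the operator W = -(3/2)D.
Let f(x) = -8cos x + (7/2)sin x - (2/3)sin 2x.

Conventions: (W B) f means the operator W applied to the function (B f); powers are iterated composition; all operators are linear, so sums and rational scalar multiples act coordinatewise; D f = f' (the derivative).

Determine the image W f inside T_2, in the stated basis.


D f = (7/2)cos x + 8sin x - (4/3)cos 2x
(-(3/2)D) f = -(21/4)cos x - 12sin x + 2cos 2x

g(x) = -(21/4)cos x - 12sin x + 2cos 2x


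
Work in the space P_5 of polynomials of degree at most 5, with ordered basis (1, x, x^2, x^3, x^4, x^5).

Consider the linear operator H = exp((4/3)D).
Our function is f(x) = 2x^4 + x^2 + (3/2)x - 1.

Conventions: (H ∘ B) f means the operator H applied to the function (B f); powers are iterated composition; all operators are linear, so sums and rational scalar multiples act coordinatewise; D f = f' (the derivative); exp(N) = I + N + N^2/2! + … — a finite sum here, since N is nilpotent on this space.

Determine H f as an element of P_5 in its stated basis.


the result is g(x) = 2x^4 + (32/3)x^3 + (67/3)x^2 + (1249/54)x + 737/81

order-1 term: (32/3)x^3 + (8/3)x + 2
order-2 term: (64/3)x^2 + 16/9
order-3 term: (512/27)x
order-4 term: 512/81
the series for exp((4/3)D) f terminates at order 4
exp((4/3)D) f = 2x^4 + (32/3)x^3 + (67/3)x^2 + (1249/54)x + 737/81


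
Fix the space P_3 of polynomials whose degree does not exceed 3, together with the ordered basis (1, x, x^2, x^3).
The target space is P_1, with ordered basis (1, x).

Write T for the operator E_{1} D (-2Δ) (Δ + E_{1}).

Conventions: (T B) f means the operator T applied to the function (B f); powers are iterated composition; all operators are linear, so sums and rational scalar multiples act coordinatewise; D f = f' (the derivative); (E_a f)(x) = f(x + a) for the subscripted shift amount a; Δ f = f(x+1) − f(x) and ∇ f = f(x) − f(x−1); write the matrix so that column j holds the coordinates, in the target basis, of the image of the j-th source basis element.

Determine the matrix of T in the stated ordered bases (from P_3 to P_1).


the matrix is [[0, 0, -4, -42]; [0, 0, 0, -12]] (rows listed top to bottom)

image of 1: 0
image of x: 0
image of x^2: -4
image of x^3: -12x - 42
each image's coordinates form column j of the matrix


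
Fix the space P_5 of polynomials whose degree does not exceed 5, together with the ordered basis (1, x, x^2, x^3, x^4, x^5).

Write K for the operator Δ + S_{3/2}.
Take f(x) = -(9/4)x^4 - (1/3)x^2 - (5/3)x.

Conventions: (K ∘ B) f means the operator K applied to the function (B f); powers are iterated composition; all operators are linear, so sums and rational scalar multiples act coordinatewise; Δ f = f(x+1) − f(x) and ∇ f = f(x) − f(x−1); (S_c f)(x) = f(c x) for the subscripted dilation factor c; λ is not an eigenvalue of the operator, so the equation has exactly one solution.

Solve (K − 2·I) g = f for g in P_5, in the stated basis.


g(x) = -(36/49)x^4 + (1152/539)x^3 - (15116/1617)x^2 - (14614/539)x - 56690/1617

write g with unknown coordinates in the stated basis and equate coefficients in (K − 2·I) g = f
solving from the highest basis element down gives g = -(36/49)x^4 + (1152/539)x^3 - (15116/1617)x^2 - (14614/539)x - 56690/1617
check: K g = -(729/196)x^4 + (2304/539)x^3 - (10257/539)x^2 - (90379/1617)x - 113380/1617
so K g − 2·g = -(9/4)x^4 - (1/3)x^2 - (5/3)x = f ✓


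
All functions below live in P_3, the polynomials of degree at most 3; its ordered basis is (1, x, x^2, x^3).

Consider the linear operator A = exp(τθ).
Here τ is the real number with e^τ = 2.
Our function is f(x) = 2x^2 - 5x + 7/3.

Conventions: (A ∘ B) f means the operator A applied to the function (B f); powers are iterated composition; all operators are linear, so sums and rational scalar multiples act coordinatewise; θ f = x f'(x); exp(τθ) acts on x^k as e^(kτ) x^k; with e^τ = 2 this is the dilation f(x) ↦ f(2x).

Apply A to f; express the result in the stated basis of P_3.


the result is g(x) = 8x^2 - 10x + 7/3

exp(τθ) x^k = e^(kτ) x^k; with e^τ = 2 this sends x^k to 2^k x^k
x ↦ 2 x
x^2 ↦ 4 x^2
applying this coordinatewise to f: exp(τθ) f = 8x^2 - 10x + 7/3


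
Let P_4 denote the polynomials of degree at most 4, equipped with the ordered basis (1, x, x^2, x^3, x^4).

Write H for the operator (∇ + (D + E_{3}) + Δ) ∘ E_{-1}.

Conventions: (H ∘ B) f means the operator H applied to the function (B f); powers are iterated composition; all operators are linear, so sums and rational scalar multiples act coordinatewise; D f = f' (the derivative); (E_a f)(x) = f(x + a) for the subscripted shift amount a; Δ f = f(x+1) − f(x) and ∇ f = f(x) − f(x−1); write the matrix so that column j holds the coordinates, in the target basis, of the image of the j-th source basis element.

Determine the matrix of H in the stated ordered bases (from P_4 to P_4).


image of 1: 1
image of x: x + 5
image of x^2: x^2 + 10x - 2
image of x^3: x^3 + 15x^2 - 6x + 19
image of x^4: x^4 + 20x^3 - 12x^2 + 76x - 4
each image's coordinates form column j of the matrix

the matrix is [[1, 5, -2, 19, -4]; [0, 1, 10, -6, 76]; [0, 0, 1, 15, -12]; [0, 0, 0, 1, 20]; [0, 0, 0, 0, 1]] (rows listed top to bottom)


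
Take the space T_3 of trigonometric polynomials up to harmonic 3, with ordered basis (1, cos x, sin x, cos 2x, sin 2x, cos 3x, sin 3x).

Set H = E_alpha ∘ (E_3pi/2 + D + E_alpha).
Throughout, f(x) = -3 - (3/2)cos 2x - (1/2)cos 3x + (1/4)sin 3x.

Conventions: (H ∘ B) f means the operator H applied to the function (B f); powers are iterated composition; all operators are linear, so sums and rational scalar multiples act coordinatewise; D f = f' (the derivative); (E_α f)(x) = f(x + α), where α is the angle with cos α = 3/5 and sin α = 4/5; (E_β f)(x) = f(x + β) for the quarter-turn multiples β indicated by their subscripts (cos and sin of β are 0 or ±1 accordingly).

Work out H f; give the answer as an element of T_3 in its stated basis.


g(x) = -6 + (2328/625)cos 2x - (1929/625)sin 2x - (24151/31250)cos 3x - (147839/62500)sin 3x

E_3pi/2 f = -3 + (3/2)cos 2x + (1/4)cos 3x + (1/2)sin 3x
D f = 3sin 2x + (3/4)cos 3x + (3/2)sin 3x
E_alpha f = -3 + (21/50)cos 2x + (36/25)sin 2x + (139/250)cos 3x - (29/500)sin 3x
(E_3pi/2 + D + E_alpha) f = -6 + (48/25)cos 2x + (111/25)sin 2x + (389/250)cos 3x + (971/500)sin 3x
E_alpha (E_3pi/2 + D + E_alpha) f = -6 + (2328/625)cos 2x - (1929/625)sin 2x - (24151/31250)cos 3x - (147839/62500)sin 3x


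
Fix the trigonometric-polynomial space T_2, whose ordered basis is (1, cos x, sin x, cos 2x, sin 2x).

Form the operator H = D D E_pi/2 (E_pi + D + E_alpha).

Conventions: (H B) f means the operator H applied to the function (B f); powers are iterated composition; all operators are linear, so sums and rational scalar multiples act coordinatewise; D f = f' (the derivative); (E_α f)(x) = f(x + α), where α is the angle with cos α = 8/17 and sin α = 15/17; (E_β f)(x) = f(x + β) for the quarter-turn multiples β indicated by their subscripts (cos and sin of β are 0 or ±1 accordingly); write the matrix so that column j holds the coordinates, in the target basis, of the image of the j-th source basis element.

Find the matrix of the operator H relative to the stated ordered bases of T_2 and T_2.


image of 1: 0
image of cos x: (32/17)cos x - (9/17)sin x
image of sin x: (9/17)cos x + (32/17)sin x
image of cos 2x: (512/289)cos 2x - (3272/289)sin 2x
image of sin 2x: (3272/289)cos 2x + (512/289)sin 2x
each image's coordinates form column j of the matrix

the matrix is [[0, 0, 0, 0, 0]; [0, 32/17, 9/17, 0, 0]; [0, -9/17, 32/17, 0, 0]; [0, 0, 0, 512/289, 3272/289]; [0, 0, 0, -3272/289, 512/289]] (rows listed top to bottom)


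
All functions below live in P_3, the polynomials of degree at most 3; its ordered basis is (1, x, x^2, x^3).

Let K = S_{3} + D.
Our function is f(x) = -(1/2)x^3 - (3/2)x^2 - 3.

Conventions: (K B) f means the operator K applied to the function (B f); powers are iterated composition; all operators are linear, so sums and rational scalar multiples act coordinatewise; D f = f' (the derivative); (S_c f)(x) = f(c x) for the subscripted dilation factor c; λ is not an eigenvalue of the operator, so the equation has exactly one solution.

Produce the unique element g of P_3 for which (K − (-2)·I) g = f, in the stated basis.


write g with unknown coordinates in the stated basis and equate coefficients in (K − (-2)·I) g = f
solving from the highest basis element down gives g = -(1/58)x^3 - (42/319)x^2 + (84/1595)x - 1623/1595
check: K g = -(27/58)x^3 - (789/638)x^2 - (168/1595)x - 1539/1595
so K g − (-2)·g = -(1/2)x^3 - (3/2)x^2 - 3 = f ✓

g(x) = -(1/58)x^3 - (42/319)x^2 + (84/1595)x - 1623/1595


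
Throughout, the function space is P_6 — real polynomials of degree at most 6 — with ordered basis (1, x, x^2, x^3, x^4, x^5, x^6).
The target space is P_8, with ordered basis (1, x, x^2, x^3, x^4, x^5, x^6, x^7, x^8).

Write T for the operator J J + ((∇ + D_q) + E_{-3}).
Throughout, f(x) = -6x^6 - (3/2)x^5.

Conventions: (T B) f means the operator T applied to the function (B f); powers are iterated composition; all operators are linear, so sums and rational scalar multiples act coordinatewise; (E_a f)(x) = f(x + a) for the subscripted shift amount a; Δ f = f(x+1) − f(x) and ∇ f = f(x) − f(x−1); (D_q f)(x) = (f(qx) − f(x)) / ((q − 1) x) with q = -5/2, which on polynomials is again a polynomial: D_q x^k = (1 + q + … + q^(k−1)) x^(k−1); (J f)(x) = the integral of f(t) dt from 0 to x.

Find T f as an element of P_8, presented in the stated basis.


J f = -(6/7)x^7 - (1/4)x^6
J J f = -(3/28)x^8 - (1/28)x^7
∇ f = -36x^5 + (165/2)x^4 - 105x^3 + 75x^2 - (57/2)x + 9/2
D_q f = (6669/16)x^5 - (1353/32)x^4
(∇ + D_q) f = (6093/16)x^5 + (1287/32)x^4 - 105x^3 + 75x^2 - (57/2)x + 9/2
E_{-3} f = -6x^6 + (213/2)x^5 - (1575/2)x^4 + 3105x^3 - 6885x^2 + (16281/2)x - 8019/2
((∇ + D_q) + E_{-3}) f = -6x^6 + (7797/16)x^5 - (23913/32)x^4 + 3000x^3 - 6810x^2 + 8112x - 4005
(J J + ((∇ + D_q) + E_{-3})) f = -(3/28)x^8 - (1/28)x^7 - 6x^6 + (7797/16)x^5 - (23913/32)x^4 + 3000x^3 - 6810x^2 + 8112x - 4005

the image equals g(x) = -(3/28)x^8 - (1/28)x^7 - 6x^6 + (7797/16)x^5 - (23913/32)x^4 + 3000x^3 - 6810x^2 + 8112x - 4005


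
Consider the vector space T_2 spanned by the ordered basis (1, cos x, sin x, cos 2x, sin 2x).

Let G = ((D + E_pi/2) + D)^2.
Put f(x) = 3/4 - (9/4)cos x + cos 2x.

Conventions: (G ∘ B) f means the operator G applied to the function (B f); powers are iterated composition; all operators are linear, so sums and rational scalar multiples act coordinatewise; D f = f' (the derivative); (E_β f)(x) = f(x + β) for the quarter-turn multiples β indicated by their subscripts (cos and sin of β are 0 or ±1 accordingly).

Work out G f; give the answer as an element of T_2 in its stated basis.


D f = (9/4)sin x - 2sin 2x
E_pi/2 f = 3/4 + (9/4)sin x - cos 2x
(D + E_pi/2) f = 3/4 + (9/2)sin x - cos 2x - 2sin 2x
D f = (9/4)sin x - 2sin 2x
((D + E_pi/2) + D) f = 3/4 + (27/4)sin x - cos 2x - 4sin 2x
D ((D + E_pi/2) + D) f = (27/4)cos x - 8cos 2x + 2sin 2x
E_pi/2 ((D + E_pi/2) + D) f = 3/4 + (27/4)cos x + cos 2x + 4sin 2x
(D + E_pi/2) ((D + E_pi/2) + D) f = 3/4 + (27/2)cos x - 7cos 2x + 6sin 2x
D ((D + E_pi/2) + D) f = (27/4)cos x - 8cos 2x + 2sin 2x
((D + E_pi/2) + D) ((D + E_pi/2) + D) f = 3/4 + (81/4)cos x - 15cos 2x + 8sin 2x

the image equals g(x) = 3/4 + (81/4)cos x - 15cos 2x + 8sin 2x


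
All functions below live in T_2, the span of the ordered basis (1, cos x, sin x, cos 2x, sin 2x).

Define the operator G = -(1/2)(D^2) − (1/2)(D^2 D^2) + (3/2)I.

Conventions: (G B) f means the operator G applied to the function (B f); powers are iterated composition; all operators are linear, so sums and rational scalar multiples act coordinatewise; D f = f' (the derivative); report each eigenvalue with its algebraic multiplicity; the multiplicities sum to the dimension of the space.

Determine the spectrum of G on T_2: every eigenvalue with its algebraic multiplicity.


image of 1: 3/2
image of cos x: (3/2)cos x
image of sin x: (3/2)sin x
image of cos 2x: -(9/2)cos 2x
image of sin 2x: -(9/2)sin 2x
the matrix is diagonal; its diagonal is (3/2, 3/2, 3/2, -9/2, -9/2)
for a triangular matrix the eigenvalues are the diagonal entries, with algebraic multiplicity their repetition count

λ = -9/2 (multiplicity 2), λ = 3/2 (multiplicity 3)


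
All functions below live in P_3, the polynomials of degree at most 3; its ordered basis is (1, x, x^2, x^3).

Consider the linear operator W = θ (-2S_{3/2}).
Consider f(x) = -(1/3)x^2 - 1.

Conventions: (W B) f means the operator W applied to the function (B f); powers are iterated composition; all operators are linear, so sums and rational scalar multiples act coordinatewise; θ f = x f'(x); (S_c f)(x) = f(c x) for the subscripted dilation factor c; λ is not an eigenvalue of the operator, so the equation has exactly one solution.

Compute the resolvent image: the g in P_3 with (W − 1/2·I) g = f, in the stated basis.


write g with unknown coordinates in the stated basis and equate coefficients in (W − 1/2·I) g = f
solving from the highest basis element down gives g = (2/57)x^2 + 2
check: W g = -(6/19)x^2
so W g − 1/2·g = -(1/3)x^2 - 1 = f ✓

the result is g(x) = (2/57)x^2 + 2


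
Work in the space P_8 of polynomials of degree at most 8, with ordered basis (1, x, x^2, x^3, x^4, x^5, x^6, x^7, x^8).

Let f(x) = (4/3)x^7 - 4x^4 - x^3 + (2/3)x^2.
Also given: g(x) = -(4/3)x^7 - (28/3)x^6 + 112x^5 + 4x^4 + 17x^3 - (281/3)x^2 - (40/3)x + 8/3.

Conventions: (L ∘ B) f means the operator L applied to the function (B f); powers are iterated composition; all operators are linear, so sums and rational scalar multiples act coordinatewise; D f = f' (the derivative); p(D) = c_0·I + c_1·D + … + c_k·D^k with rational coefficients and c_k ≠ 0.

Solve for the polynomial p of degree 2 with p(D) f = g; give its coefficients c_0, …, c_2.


D^0 f = (4/3)x^7 - 4x^4 - x^3 + (2/3)x^2
D^1 f = (28/3)x^6 - 16x^3 - 3x^2 + (4/3)x
D^2 f = 56x^5 - 48x^2 - 6x + 4/3
matching coefficients of g against c_0 f + c_1 Df + … from the top degree down determines the c_i
solution: c_0 = -1, c_1 = -1, c_2 = 2

p(D) = -I − D + 2·D^2, i.e. c_0 = -1, c_1 = -1, c_2 = 2


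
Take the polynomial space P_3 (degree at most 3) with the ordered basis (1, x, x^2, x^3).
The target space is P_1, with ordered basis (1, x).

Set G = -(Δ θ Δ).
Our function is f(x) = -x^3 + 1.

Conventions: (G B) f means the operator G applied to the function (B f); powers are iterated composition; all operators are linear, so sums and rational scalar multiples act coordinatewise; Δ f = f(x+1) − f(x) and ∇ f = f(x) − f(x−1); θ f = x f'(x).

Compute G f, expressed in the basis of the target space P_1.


g(x) = 12x + 9

Δ f = -3x^2 - 3x - 1
θ Δ f = -6x^2 - 3x
Δ θ Δ f = -12x - 9
(-(Δ θ Δ)) f = 12x + 9


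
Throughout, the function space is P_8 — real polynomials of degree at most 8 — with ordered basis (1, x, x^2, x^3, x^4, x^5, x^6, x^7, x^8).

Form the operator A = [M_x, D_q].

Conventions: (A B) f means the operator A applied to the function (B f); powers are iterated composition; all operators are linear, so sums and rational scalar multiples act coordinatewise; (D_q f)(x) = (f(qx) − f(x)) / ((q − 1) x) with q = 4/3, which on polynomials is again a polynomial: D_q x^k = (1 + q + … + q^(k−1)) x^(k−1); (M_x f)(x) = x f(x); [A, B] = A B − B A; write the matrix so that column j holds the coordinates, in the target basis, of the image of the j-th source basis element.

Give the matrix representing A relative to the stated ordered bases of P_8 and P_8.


image of 1: -1
image of x: -(4/3)x
image of x^2: -(16/9)x^2
image of x^3: -(64/27)x^3
image of x^4: -(256/81)x^4
image of x^5: -(1024/243)x^5
image of x^6: -(4096/729)x^6
image of x^7: -(16384/2187)x^7
image of x^8: -(65536/6561)x^8
each image's coordinates form column j of the matrix

the matrix is [[-1, 0, 0, 0, 0, 0, 0, 0, 0]; [0, -4/3, 0, 0, 0, 0, 0, 0, 0]; [0, 0, -16/9, 0, 0, 0, 0, 0, 0]; [0, 0, 0, -64/27, 0, 0, 0, 0, 0]; [0, 0, 0, 0, -256/81, 0, 0, 0, 0]; [0, 0, 0, 0, 0, -1024/243, 0, 0, 0]; [0, 0, 0, 0, 0, 0, -4096/729, 0, 0]; [0, 0, 0, 0, 0, 0, 0, -16384/2187, 0]; [0, 0, 0, 0, 0, 0, 0, 0, -65536/6561]] (rows listed top to bottom)


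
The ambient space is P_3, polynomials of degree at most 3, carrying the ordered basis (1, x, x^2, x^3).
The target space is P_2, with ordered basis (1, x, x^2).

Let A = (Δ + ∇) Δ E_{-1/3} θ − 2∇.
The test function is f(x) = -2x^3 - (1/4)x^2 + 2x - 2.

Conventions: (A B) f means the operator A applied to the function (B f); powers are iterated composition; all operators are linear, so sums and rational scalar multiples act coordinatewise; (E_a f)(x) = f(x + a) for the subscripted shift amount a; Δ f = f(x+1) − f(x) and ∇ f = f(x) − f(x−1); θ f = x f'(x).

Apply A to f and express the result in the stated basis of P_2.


the image equals g(x) = 12x^2 - 83x - 29/2

θ f = -6x^3 - (1/2)x^2 + 2x
E_{-1/3} θ f = -6x^3 + (11/2)x^2 + (1/3)x - 1/2
Δ E_{-1/3} θ f = -18x^2 - 7x - 1/6
Δ (Δ E_{-1/3} θ) f = -36x - 25
∇ (Δ E_{-1/3} θ) f = -36x + 11
(Δ + ∇) (Δ E_{-1/3} θ) f = -72x - 14
∇ f = -6x^2 + (11/2)x + 1/4
(-2∇) f = 12x^2 - 11x - 1/2
((Δ + ∇) Δ E_{-1/3} θ − 2∇) f = 12x^2 - 83x - 29/2


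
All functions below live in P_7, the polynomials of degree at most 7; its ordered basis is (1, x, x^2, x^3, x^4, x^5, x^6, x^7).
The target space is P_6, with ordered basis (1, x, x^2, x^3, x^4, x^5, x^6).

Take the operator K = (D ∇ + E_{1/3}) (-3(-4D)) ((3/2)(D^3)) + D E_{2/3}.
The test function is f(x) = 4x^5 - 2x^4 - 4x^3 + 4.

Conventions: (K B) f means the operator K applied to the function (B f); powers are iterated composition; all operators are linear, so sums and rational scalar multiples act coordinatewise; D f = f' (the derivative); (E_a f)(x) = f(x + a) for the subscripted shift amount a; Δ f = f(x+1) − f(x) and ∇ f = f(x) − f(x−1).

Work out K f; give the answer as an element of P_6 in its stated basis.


D f = 20x^4 - 8x^3 - 12x^2
D D f = 80x^3 - 24x^2 - 24x
D D D f = 240x^2 - 48x - 24
((3/2)(D^3)) f = 360x^2 - 72x - 36
D ((3/2)(D^3)) f = 720x - 72
(-4D) ((3/2)(D^3)) f = -2880x + 288
(-3(-4D)) ((3/2)(D^3)) f = 8640x - 864
∇ (-3(-4D)) ((3/2)(D^3)) f = 8640
D ∇ (-3(-4D)) ((3/2)(D^3)) f = 0
E_{1/3} (-3(-4D)) ((3/2)(D^3)) f = 8640x + 2016
(D ∇ + E_{1/3}) (-3(-4D)) ((3/2)(D^3)) f = 8640x + 2016
E_{2/3} f = 4x^5 + (34/3)x^4 + (76/9)x^3 - (40/27)x^2 - (304/81)x + 716/243
D E_{2/3} f = 20x^4 + (136/3)x^3 + (76/3)x^2 - (80/27)x - 304/81
((D ∇ + E_{1/3}) (-3(-4D)) ((3/2)(D^3)) + D E_{2/3}) f = 20x^4 + (136/3)x^3 + (76/3)x^2 + (233200/27)x + 162992/81

the image equals g(x) = 20x^4 + (136/3)x^3 + (76/3)x^2 + (233200/27)x + 162992/81


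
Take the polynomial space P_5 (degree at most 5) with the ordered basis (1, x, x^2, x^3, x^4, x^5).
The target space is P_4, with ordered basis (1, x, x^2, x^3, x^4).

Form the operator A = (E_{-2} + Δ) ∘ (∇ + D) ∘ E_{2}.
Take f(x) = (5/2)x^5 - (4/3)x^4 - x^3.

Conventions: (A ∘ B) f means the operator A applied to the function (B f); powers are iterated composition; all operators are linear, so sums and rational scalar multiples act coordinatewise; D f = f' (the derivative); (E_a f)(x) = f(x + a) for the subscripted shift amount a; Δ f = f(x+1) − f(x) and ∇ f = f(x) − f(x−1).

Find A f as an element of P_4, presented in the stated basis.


E_{2} f = (5/2)x^5 + (71/3)x^4 + (265/3)x^3 + 162x^2 + (436/3)x + 152/3
∇ E_{2} f = (25/2)x^4 + (209/3)x^3 + 148x^2 + (847/6)x + 101/2
D E_{2} f = (25/2)x^4 + (284/3)x^3 + 265x^2 + 324x + 436/3
(∇ + D) E_{2} f = 25x^4 + (493/3)x^3 + 413x^2 + (2791/6)x + 1175/6
E_{-2} (∇ + D) E_{2} f = 25x^4 - (107/3)x^3 + 27x^2 - (89/6)x + 17/6
Δ (∇ + D) E_{2} f = 100x^3 + 643x^2 + 1419x + 2135/2
(E_{-2} + Δ) (∇ + D) E_{2} f = 25x^4 + (193/3)x^3 + 670x^2 + (8425/6)x + 3211/3

the image equals g(x) = 25x^4 + (193/3)x^3 + 670x^2 + (8425/6)x + 3211/3


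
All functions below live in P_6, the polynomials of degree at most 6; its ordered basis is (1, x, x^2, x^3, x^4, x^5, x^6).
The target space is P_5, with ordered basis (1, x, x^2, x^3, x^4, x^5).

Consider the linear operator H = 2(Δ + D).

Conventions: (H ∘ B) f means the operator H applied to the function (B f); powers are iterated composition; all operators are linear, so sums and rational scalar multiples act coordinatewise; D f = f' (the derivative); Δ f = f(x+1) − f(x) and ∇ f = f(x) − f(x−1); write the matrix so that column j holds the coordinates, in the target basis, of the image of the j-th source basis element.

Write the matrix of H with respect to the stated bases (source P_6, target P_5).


image of 1: 0
image of x: 4
image of x^2: 8x + 2
image of x^3: 12x^2 + 6x + 2
image of x^4: 16x^3 + 12x^2 + 8x + 2
image of x^5: 20x^4 + 20x^3 + 20x^2 + 10x + 2
image of x^6: 24x^5 + 30x^4 + 40x^3 + 30x^2 + 12x + 2
each image's coordinates form column j of the matrix

the matrix is [[0, 4, 2, 2, 2, 2, 2]; [0, 0, 8, 6, 8, 10, 12]; [0, 0, 0, 12, 12, 20, 30]; [0, 0, 0, 0, 16, 20, 40]; [0, 0, 0, 0, 0, 20, 30]; [0, 0, 0, 0, 0, 0, 24]] (rows listed top to bottom)


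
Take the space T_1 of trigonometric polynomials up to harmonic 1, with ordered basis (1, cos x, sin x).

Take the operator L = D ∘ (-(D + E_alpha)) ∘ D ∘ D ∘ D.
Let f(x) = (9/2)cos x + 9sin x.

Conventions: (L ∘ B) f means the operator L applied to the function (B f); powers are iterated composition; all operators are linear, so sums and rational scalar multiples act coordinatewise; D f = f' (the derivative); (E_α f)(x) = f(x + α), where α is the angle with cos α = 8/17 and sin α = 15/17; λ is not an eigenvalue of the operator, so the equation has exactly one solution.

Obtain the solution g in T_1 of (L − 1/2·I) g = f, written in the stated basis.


the result is g(x) = (171/61)cos x - (234/61)sin x

write g with unknown coordinates in the stated basis and equate coefficients in (L − 1/2·I) g = f
solving from the highest basis element down gives g = (171/61)cos x - (234/61)sin x
check: L g = (360/61)cos x + (432/61)sin x
so L g − 1/2·g = (9/2)cos x + 9sin x = f ✓


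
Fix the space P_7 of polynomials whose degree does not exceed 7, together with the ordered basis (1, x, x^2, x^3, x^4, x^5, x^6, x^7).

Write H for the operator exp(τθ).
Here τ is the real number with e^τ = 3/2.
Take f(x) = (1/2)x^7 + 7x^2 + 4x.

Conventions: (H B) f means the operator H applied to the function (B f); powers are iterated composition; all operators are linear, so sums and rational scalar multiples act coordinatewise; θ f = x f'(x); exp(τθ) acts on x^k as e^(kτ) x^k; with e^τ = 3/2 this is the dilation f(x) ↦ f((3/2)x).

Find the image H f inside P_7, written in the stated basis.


exp(τθ) x^k = e^(kτ) x^k; with e^τ = 3/2 this sends x^k to (3/2)^k x^k
x ↦ 3/2 x
x^2 ↦ 9/4 x^2
x^7 ↦ 2187/128 x^7
applying this coordinatewise to f: exp(τθ) f = (2187/256)x^7 + (63/4)x^2 + 6x

g(x) = (2187/256)x^7 + (63/4)x^2 + 6x


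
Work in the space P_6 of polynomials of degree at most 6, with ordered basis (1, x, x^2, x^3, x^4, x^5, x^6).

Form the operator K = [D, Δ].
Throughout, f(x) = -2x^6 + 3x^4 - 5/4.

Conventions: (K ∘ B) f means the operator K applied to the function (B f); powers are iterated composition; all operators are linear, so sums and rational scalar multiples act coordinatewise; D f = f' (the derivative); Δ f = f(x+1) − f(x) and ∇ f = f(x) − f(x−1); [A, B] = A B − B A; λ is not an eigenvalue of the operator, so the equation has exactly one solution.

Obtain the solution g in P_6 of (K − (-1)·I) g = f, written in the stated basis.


write g with unknown coordinates in the stated basis and equate coefficients in (K − (-1)·I) g = f
solving from the highest basis element down gives g = -2x^6 + 3x^4 - 5/4
check: K g = 0
so K g − (-1)·g = -2x^6 + 3x^4 - 5/4 = f ✓

the result is g(x) = -2x^6 + 3x^4 - 5/4


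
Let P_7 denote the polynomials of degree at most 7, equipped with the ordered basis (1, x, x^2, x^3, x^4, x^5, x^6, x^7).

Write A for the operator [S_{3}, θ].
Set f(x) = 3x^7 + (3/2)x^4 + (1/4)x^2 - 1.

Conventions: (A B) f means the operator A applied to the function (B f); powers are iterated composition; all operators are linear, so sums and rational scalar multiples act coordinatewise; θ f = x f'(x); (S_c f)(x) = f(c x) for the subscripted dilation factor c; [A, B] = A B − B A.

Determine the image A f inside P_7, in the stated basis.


θ f = 21x^7 + 6x^4 + (1/2)x^2
S_{3} θ f = 45927x^7 + 486x^4 + (9/2)x^2
S_{3} f = 6561x^7 + (243/2)x^4 + (9/4)x^2 - 1
θ S_{3} f = 45927x^7 + 486x^4 + (9/2)x^2
[S_{3}, θ] f = 0

the image equals g(x) = 0


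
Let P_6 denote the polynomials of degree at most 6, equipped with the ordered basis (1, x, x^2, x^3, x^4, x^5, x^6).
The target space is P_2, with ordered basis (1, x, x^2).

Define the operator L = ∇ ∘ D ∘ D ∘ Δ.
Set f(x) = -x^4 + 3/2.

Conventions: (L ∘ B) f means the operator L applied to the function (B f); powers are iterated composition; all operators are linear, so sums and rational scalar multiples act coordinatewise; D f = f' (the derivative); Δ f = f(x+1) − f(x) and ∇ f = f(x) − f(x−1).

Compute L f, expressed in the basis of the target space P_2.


g(x) = -24

Δ f = -4x^3 - 6x^2 - 4x - 1
D Δ f = -12x^2 - 12x - 4
D (D ∘ Δ) f = -24x - 12
∇ D (D ∘ Δ) f = -24


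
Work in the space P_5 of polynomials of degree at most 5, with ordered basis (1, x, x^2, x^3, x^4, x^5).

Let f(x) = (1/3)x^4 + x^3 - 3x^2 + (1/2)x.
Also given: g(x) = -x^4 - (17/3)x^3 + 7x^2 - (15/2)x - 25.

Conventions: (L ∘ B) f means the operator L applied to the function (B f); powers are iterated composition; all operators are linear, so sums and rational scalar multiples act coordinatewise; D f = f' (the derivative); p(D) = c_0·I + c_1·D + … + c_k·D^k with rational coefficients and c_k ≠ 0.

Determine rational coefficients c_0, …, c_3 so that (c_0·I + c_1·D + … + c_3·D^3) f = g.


D^0 f = (1/3)x^4 + x^3 - 3x^2 + (1/2)x
D^1 f = (4/3)x^3 + 3x^2 - 6x + 1/2
D^2 f = 4x^2 + 6x - 6
D^3 f = 8x + 6
matching coefficients of g against c_0 f + c_1 Df + … from the top degree down determines the c_i
solution: c_0 = -3, c_1 = -2, c_2 = 1, c_3 = -3

c_0 = -3, c_1 = -2, c_2 = 1, c_3 = -3


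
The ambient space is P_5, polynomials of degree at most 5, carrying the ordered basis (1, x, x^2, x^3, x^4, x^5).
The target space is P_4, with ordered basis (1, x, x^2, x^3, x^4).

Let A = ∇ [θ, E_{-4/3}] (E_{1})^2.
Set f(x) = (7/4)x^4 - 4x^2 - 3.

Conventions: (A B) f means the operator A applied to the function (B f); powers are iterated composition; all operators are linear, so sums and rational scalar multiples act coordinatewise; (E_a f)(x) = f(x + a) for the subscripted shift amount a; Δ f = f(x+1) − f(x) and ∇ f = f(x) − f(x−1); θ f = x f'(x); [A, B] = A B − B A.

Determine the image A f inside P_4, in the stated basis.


the result is g(x) = 28x^2 + (28/3)x - 68/9

E_{1} f = (7/4)x^4 + 7x^3 + (13/2)x^2 - x - 21/4
E_{1} E_{1} f = (7/4)x^4 + 14x^3 + 38x^2 + 40x + 9
E_{-4/3} (E_{1})^2 f = (7/4)x^4 + (14/3)x^3 + (2/3)x^2 - (88/27)x - 359/81
θ E_{-4/3} (E_{1})^2 f = 7x^4 + 14x^3 + (4/3)x^2 - (88/27)x
θ (E_{1})^2 f = 7x^4 + 42x^3 + 76x^2 + 40x
E_{-4/3} θ (E_{1})^2 f = 7x^4 + (14/3)x^3 - (52/3)x^2 - (136/27)x + 352/81
[θ, E_{-4/3}] (E_{1})^2 f = (28/3)x^3 + (56/3)x^2 + (16/9)x - 352/81
∇ [θ, E_{-4/3}] (E_{1})^2 f = 28x^2 + (28/3)x - 68/9


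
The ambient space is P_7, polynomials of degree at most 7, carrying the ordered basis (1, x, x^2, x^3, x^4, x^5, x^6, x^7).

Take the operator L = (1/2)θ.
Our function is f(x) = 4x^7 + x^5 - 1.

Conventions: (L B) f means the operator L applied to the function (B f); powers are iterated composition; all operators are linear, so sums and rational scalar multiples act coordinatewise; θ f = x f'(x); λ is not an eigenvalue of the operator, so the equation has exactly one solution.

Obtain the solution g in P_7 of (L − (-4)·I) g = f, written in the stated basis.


write g with unknown coordinates in the stated basis and equate coefficients in (L − (-4)·I) g = f
solving from the highest basis element down gives g = (8/15)x^7 + (2/13)x^5 - 1/4
check: L g = (28/15)x^7 + (5/13)x^5
so L g − (-4)·g = 4x^7 + x^5 - 1 = f ✓

the result is g(x) = (8/15)x^7 + (2/13)x^5 - 1/4


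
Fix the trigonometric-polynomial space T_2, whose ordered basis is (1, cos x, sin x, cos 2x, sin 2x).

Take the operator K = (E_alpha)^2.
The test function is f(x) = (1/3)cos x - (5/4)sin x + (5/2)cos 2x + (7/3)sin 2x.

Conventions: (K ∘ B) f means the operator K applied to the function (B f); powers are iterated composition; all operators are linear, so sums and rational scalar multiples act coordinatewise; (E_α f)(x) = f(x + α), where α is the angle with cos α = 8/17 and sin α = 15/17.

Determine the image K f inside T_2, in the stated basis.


the image equals g(x) = -(1061/867)cos x + (485/1156)sin x - (519035/167042)cos 2x + (357847/250563)sin 2x

E_alpha f = -(193/204)cos x - (15/17)sin x + (315/578)cos 2x - (2927/867)sin 2x
E_alpha E_alpha f = -(1061/867)cos x + (485/1156)sin x - (519035/167042)cos 2x + (357847/250563)sin 2x


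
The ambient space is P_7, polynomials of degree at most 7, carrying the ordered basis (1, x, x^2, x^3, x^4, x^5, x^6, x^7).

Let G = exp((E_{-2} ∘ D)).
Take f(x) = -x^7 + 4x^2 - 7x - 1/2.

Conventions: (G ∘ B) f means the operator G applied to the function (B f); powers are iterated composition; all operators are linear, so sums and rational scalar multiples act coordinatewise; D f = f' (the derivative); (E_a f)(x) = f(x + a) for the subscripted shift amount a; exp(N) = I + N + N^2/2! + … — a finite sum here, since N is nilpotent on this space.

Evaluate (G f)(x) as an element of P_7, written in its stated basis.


order-1 term: -7x^6 + 84x^5 - 420x^4 + 1120x^3 - 1680x^2 + 1352x - 471
order-2 term: -21x^5 + 420x^4 - 3360x^3 + 13440x^2 - 26880x + 21508
order-3 term: -35x^4 + 840x^3 - 7560x^2 + 30240x - 45360
order-4 term: -35x^3 + 840x^2 - 6720x + 17920
order-5 term: -21x^2 + 420x - 2100
order-6 term: -7x + 84
order-7 term: -1
the series for exp((E_{-2} ∘ D)) f terminates at order 7
exp((E_{-2} ∘ D)) f = -x^7 - 7x^6 + 63x^5 - 35x^4 - 1435x^3 + 5023x^2 - 1602x - 16841/2

the image equals g(x) = -x^7 - 7x^6 + 63x^5 - 35x^4 - 1435x^3 + 5023x^2 - 1602x - 16841/2


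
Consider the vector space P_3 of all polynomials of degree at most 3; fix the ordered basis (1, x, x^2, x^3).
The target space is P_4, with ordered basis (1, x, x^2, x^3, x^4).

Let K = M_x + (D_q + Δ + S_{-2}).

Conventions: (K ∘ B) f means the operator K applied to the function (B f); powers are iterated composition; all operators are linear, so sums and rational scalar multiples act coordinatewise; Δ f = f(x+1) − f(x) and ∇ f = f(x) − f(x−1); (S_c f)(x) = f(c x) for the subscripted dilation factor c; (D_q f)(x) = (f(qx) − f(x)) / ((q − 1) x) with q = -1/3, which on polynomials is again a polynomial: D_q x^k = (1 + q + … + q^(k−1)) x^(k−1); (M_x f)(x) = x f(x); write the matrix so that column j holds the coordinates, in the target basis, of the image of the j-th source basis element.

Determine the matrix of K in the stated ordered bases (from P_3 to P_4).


image of 1: x + 1
image of x: x^2 - 2x + 2
image of x^2: x^3 + 4x^2 + (8/3)x + 1
image of x^3: x^4 - 8x^3 + (34/9)x^2 + 3x + 1
each image's coordinates form column j of the matrix

the matrix is [[1, 2, 1, 1]; [1, -2, 8/3, 3]; [0, 1, 4, 34/9]; [0, 0, 1, -8]; [0, 0, 0, 1]] (rows listed top to bottom)


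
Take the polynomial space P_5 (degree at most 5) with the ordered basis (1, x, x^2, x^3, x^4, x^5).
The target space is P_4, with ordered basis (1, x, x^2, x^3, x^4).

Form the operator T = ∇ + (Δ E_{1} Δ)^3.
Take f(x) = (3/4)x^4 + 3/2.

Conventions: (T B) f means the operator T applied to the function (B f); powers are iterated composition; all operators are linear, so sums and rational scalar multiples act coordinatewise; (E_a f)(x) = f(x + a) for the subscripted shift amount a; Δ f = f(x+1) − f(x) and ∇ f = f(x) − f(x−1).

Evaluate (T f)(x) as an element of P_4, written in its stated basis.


g(x) = 3x^3 - (9/2)x^2 + 3x - 3/4

∇ f = 3x^3 - (9/2)x^2 + 3x - 3/4
Δ f = 3x^3 + (9/2)x^2 + 3x + 3/4
E_{1} Δ f = 3x^3 + (27/2)x^2 + 21x + 45/4
Δ (E_{1} Δ) f = 9x^2 + 36x + 75/2
Δ (Δ E_{1} Δ) f = 18x + 45
E_{1} Δ (Δ E_{1} Δ) f = 18x + 63
Δ (E_{1} Δ) (Δ E_{1} Δ) f = 18
Δ (Δ E_{1} Δ) (Δ E_{1} Δ) f = 0
E_{1} Δ (Δ E_{1} Δ) (Δ E_{1} Δ) f = 0
Δ (E_{1} Δ) (Δ E_{1} Δ) (Δ E_{1} Δ) f = 0
(∇ + (Δ E_{1} Δ)^3) f = 3x^3 - (9/2)x^2 + 3x - 3/4


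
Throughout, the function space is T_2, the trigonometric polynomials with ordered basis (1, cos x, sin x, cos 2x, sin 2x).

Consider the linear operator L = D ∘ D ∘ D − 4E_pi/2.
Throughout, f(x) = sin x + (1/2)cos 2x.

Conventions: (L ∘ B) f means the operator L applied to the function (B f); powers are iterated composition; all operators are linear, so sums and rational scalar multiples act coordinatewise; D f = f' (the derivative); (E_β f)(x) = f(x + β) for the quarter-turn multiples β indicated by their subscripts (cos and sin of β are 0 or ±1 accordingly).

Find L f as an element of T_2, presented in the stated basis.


D f = cos x - sin 2x
D D f = -sin x - 2cos 2x
D D D f = -cos x + 4sin 2x
E_pi/2 f = cos x - (1/2)cos 2x
(-4E_pi/2) f = -4cos x + 2cos 2x
(D ∘ D ∘ D − 4E_pi/2) f = -5cos x + 2cos 2x + 4sin 2x

g(x) = -5cos x + 2cos 2x + 4sin 2x


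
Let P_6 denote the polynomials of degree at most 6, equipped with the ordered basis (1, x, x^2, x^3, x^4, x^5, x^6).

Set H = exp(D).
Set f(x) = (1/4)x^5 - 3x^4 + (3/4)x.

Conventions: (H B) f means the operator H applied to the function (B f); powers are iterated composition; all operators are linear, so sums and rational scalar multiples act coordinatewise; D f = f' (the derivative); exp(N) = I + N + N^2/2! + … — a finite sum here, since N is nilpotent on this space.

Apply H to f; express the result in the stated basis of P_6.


order-1 term: (5/4)x^4 - 12x^3 + 3/4
order-2 term: (5/2)x^3 - 18x^2
order-3 term: (5/2)x^2 - 12x
order-4 term: (5/4)x - 3
order-5 term: 1/4
the series for exp(D) f terminates at order 5
exp(D) f = (1/4)x^5 - (7/4)x^4 - (19/2)x^3 - (31/2)x^2 - 10x - 2

the result is g(x) = (1/4)x^5 - (7/4)x^4 - (19/2)x^3 - (31/2)x^2 - 10x - 2
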